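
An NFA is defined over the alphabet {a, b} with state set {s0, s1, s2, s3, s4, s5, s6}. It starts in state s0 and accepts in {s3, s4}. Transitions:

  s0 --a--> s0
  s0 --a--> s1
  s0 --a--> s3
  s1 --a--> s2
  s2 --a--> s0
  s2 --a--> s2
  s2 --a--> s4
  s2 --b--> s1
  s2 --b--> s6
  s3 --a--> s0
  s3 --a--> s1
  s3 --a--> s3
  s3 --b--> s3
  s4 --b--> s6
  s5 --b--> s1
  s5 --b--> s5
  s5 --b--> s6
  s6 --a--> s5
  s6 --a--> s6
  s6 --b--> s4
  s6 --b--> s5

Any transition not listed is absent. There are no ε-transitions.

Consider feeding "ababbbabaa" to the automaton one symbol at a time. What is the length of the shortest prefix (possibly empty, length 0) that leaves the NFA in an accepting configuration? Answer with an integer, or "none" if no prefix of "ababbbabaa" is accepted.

Start in {s0}.
Read 'a': {s0} → {s0, s1, s3}.
None of the earlier sets intersect F, but {s0, s1, s3} does.

1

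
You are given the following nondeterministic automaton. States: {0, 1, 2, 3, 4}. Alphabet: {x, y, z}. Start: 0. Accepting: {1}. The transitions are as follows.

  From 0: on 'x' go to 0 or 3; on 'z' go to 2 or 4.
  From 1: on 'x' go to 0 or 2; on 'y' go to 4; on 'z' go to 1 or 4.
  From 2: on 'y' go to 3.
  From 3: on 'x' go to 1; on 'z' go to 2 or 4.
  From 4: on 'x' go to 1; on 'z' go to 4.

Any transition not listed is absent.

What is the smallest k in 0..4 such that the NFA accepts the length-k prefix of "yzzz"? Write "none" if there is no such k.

none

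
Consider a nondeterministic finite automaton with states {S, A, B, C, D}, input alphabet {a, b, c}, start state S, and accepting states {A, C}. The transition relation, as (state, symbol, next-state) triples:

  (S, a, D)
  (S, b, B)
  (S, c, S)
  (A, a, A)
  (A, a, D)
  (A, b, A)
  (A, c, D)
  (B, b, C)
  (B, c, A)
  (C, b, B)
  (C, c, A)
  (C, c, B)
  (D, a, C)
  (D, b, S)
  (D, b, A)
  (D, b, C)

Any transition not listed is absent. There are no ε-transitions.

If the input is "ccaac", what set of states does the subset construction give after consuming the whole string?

Start in {S}.
Read 'c': S→{S}; now {S}.
Read 'c': S→{S}; now {S}.
Read 'a': S→{D}; now {D}.
Read 'a': D→{C}; now {C}.
Read 'c': C→{A, B}; now {A, B}.

{A, B}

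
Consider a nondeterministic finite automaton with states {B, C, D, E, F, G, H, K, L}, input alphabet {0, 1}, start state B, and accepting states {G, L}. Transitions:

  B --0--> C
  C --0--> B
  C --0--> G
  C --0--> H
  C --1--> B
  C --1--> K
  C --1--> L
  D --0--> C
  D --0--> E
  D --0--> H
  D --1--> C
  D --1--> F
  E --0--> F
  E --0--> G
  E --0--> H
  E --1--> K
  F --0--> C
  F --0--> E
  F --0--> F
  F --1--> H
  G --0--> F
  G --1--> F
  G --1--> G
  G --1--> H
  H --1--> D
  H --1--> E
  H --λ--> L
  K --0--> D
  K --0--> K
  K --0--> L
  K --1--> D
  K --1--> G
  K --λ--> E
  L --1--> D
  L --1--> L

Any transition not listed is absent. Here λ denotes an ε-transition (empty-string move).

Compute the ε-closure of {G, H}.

{G, H, L}

Begin with {G, H}.
ε-move H → L; add L.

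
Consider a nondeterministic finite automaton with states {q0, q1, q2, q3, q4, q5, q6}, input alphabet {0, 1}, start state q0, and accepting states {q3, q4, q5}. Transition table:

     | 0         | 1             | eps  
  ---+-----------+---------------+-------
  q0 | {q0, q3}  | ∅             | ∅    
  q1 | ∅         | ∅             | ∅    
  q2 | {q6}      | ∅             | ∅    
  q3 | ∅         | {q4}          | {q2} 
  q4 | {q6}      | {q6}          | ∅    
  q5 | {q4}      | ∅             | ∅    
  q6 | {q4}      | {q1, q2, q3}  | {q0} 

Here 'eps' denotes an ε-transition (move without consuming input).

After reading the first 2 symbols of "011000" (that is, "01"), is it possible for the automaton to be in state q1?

Start in {q0}.
Read '0': q0→{q0, q3}; union {q0, q3}; ε-closure = {q0, q2, q3}.
Read '1': q0→∅, q2→∅, q3→{q4}; now {q4}.
State q1 is not in {q4}.

No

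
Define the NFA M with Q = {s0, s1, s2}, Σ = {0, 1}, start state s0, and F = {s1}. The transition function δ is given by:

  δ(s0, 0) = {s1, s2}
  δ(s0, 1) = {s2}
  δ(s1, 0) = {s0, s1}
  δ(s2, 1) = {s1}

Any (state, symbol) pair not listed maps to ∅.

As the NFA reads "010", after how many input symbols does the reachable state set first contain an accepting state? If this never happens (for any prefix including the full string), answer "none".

Start in {s0}.
Read '0': s0→{s1, s2}; now {s1, s2}.
None of the earlier sets intersect F, but {s1, s2} does.

1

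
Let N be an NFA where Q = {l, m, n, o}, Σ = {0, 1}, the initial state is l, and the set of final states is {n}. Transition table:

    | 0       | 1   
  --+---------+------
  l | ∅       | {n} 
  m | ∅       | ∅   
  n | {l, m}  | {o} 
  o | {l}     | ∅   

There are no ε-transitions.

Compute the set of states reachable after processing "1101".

Start in {l}.
Read '1': l→{n}; now {n}.
Read '1': n→{o}; now {o}.
Read '0': o→{l}; now {l}.
Read '1': l→{n}; now {n}.

{n}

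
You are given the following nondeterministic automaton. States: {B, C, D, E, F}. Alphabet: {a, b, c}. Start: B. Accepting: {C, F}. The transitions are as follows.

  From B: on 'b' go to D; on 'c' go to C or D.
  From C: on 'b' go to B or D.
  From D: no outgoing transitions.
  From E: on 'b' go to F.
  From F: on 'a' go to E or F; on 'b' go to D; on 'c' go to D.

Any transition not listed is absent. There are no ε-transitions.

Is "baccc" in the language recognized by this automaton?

Start in {B}.
Read 'b': B→{D}; now {D}.
Read 'a': D→∅; now ∅.
The set is empty and remains empty for the remaining 3 symbols.
The final set ∅ contains no accepting state.

No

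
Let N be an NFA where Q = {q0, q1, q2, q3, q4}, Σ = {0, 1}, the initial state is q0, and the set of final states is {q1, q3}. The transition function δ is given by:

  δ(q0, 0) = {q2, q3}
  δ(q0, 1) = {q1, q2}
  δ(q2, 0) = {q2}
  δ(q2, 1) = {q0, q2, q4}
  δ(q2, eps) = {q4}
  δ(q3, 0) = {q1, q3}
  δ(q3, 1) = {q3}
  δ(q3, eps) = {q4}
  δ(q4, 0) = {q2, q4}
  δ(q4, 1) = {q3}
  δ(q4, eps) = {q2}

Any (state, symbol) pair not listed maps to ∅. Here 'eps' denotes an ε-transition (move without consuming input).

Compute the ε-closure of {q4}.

{q2, q4}

Begin with {q4}.
ε-move q4 → q2; add q2.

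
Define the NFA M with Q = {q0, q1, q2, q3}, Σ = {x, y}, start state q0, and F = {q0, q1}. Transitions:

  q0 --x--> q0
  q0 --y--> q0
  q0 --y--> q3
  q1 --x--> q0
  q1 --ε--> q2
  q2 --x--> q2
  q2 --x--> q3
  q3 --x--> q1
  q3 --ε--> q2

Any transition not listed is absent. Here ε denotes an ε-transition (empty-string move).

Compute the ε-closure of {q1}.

{q1, q2}

Begin with {q1}.
ε-move q1 → q2; add q2.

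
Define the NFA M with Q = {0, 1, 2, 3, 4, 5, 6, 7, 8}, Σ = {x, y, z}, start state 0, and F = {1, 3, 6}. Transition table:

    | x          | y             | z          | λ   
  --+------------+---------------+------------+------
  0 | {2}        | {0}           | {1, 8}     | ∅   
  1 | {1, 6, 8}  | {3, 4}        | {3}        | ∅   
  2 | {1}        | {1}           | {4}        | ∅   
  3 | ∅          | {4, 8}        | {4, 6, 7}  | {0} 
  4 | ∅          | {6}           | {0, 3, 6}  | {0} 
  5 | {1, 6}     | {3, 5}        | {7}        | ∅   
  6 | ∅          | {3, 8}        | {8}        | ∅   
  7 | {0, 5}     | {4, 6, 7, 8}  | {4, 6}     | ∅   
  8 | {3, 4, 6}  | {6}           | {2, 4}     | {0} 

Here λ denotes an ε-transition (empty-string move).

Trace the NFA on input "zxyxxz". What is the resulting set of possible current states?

{0, 1, 2, 3, 4, 6, 7, 8}

Start in {0}.
Read 'z': {0} → {0, 1, 8}.
Read 'x': {0, 1, 8} → {0, 1, 2, 3, 4, 6, 8}.
Read 'y': {0, 1, 2, 3, 4, 6, 8} → {0, 1, 3, 4, 6, 8}.
Read 'x': {0, 1, 3, 4, 6, 8} → {0, 1, 2, 3, 4, 6, 8}.
Read 'x': {0, 1, 2, 3, 4, 6, 8} → {0, 1, 2, 3, 4, 6, 8}.
Read 'z': {0, 1, 2, 3, 4, 6, 8} → {0, 1, 2, 3, 4, 6, 7, 8}.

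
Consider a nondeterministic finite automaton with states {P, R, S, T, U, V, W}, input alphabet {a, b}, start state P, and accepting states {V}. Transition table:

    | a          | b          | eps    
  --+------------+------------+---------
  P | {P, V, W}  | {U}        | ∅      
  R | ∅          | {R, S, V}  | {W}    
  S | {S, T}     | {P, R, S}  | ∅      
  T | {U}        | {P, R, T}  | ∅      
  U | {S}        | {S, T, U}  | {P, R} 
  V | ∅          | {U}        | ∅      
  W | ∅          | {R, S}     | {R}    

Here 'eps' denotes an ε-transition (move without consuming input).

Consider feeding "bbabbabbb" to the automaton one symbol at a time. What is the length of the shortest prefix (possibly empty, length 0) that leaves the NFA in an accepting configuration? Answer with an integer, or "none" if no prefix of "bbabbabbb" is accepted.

Start in {P}.
Read 'b': {P} → {P, R, U, W}.
Read 'b': {P, R, U, W} → {P, R, S, T, U, V, W}.
None of the earlier sets intersect F, but {P, R, S, T, U, V, W} does.

2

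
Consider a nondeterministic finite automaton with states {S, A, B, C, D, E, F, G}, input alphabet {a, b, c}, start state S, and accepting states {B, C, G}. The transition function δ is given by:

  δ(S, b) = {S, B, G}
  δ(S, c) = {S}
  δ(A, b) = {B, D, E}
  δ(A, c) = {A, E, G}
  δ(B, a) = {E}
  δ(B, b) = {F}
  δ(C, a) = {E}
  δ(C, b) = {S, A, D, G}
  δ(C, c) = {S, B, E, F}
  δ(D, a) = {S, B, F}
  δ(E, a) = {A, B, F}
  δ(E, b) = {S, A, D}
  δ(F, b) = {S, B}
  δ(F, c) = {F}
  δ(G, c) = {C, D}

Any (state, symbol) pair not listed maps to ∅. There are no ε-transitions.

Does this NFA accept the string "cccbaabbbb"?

Start in {S}.
Read 'c': S→{S}; now {S}.
Read 'c': S→{S}; now {S}.
Read 'c': S→{S}; now {S}.
Read 'b': S→{S, B, G}; now {S, B, G}.
Read 'a': S→∅, B→{E}, G→∅; now {E}.
Read 'a': E→{A, B, F}; now {A, B, F}.
Read 'b': A→{B, D, E}, B→{F}, F→{S, B}; now {S, B, D, E, F}.
Read 'b': S→{S, B, G}, B→{F}, D→∅, E→{S, A, D}, F→{S, B}; now {S, A, B, D, F, G}.
Read 'b': S→{S, B, G}, A→{B, D, E}, B→{F}, D→∅, F→{S, B}, G→∅; now {S, B, D, E, F, G}.
Read 'b': S→{S, B, G}, B→{F}, D→∅, E→{S, A, D}, F→{S, B}, G→∅; now {S, A, B, D, F, G}.
The final set {S, A, B, D, F, G} contains the accepting states B, G.

Yes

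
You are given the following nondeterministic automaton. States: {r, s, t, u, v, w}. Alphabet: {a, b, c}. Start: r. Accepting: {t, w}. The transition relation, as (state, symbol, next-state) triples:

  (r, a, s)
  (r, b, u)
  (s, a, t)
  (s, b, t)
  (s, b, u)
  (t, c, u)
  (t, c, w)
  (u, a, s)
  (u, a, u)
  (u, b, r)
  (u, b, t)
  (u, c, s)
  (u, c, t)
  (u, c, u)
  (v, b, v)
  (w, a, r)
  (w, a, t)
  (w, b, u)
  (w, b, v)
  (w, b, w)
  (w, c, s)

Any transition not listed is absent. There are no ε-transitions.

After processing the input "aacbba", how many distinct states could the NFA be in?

Start in {r}.
Read 'a': {r} → {s}.
Read 'a': {s} → {t}.
Read 'c': {t} → {u, w}.
Read 'b': {u, w} → {r, t, u, v, w}.
Read 'b': {r, t, u, v, w} → {r, t, u, v, w}.
Read 'a': {r, t, u, v, w} → {r, s, t, u}.
That set has 4 states.

4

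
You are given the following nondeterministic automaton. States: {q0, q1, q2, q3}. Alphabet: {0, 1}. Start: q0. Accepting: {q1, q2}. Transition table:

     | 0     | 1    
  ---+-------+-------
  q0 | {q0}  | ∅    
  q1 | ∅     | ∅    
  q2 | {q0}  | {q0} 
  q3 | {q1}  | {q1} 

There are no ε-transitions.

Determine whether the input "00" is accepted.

Start in {q0}.
Read '0': {q0} → {q0}.
Read '0': {q0} → {q0}.
The final set {q0} contains no accepting state.

No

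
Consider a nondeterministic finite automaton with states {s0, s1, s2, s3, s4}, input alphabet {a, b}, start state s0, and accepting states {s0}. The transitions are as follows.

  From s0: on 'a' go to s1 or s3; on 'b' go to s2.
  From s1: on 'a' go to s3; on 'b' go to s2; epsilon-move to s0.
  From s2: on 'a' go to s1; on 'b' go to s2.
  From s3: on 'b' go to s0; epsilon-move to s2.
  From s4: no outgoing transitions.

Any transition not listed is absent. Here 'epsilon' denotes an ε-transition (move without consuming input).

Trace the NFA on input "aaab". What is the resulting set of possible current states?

{s0, s2}

Start in {s0}.
Read 'a': s0→{s1, s3}; union {s1, s3}; ε-closure = {s0, s1, s2, s3}.
Read 'a': s0→{s1, s3}, s1→{s3}, s2→{s1}, s3→∅; union {s1, s3}; ε-closure = {s0, s1, s2, s3}.
Read 'a': s0→{s1, s3}, s1→{s3}, s2→{s1}, s3→∅; union {s1, s3}; ε-closure = {s0, s1, s2, s3}.
Read 'b': s0→{s2}, s1→{s2}, s2→{s2}, s3→{s0}; now {s0, s2}.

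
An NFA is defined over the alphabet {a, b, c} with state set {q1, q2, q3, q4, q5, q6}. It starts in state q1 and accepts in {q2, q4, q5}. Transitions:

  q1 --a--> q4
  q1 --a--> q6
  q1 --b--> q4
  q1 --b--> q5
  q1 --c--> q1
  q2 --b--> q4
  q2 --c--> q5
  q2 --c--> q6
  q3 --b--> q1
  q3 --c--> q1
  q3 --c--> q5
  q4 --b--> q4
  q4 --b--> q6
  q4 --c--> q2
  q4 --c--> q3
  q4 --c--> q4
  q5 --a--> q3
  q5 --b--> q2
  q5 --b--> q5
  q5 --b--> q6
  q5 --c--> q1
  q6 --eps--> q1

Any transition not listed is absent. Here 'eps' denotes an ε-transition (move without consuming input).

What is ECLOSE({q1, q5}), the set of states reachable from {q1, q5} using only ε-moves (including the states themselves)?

{q1, q5}

Begin with {q1, q5}.
No ε-moves leave this set, so the closure equals the set itself.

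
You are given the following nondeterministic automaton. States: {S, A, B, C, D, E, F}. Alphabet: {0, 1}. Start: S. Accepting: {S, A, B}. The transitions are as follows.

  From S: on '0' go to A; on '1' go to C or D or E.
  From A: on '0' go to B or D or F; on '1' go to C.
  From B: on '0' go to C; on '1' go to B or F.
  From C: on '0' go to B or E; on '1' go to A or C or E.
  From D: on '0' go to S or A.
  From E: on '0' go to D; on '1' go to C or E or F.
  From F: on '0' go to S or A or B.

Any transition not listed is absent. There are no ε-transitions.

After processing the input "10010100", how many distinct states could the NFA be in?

Start in {S}.
Read '1': {S} → {C, D, E}.
Read '0': {C, D, E} → {S, A, B, D, E}.
Read '0': {S, A, B, D, E} → {S, A, B, C, D, F}.
Read '1': {S, A, B, C, D, F} → {A, B, C, D, E, F}.
Read '0': {A, B, C, D, E, F} → {S, A, B, C, D, E, F}.
Read '1': {S, A, B, C, D, E, F} → {A, B, C, D, E, F}.
Read '0': {A, B, C, D, E, F} → {S, A, B, C, D, E, F}.
Read '0': {S, A, B, C, D, E, F} → {S, A, B, C, D, E, F}.
That set has 7 states.

7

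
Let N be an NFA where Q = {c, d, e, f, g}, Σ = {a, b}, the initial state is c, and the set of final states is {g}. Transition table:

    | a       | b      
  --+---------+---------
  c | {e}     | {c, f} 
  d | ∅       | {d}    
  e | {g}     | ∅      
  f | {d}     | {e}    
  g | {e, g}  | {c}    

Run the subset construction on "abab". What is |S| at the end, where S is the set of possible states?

0

Start in {c}.
Read 'a': {c} → {e}.
Read 'b': {e} → ∅.
The set is empty and remains empty for the remaining 2 symbols.
That set has 0 states.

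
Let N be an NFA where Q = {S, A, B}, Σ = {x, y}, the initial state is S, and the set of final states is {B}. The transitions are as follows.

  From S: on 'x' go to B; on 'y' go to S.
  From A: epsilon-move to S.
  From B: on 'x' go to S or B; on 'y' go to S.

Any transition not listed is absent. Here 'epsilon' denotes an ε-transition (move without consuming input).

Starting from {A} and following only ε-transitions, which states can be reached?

Begin with {A}.
ε-move A → S; add S.

{S, A}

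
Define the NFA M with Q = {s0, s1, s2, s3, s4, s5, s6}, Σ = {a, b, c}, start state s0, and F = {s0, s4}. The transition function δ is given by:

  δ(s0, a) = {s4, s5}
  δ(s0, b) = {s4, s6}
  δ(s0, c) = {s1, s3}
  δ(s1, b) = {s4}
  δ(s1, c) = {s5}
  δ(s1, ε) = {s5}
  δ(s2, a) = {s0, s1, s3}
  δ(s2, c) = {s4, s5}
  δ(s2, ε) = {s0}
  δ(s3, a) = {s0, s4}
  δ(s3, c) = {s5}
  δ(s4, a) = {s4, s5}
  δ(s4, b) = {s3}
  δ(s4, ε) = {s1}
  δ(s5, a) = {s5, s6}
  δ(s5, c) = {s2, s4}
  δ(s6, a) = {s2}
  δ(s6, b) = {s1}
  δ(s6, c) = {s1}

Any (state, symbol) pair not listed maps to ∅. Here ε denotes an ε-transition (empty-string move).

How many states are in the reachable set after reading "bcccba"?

6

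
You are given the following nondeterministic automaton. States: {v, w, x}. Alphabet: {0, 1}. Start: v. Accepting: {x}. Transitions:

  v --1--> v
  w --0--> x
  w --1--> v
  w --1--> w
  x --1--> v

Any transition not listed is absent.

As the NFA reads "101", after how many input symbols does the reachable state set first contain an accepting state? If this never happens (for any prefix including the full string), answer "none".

Start in {v}.
Read '1': v→{v}; now {v}.
Read '0': v→∅; now ∅.
The set is empty and remains empty for the remaining 1 symbol.
No reachable set along the way intersects F.

none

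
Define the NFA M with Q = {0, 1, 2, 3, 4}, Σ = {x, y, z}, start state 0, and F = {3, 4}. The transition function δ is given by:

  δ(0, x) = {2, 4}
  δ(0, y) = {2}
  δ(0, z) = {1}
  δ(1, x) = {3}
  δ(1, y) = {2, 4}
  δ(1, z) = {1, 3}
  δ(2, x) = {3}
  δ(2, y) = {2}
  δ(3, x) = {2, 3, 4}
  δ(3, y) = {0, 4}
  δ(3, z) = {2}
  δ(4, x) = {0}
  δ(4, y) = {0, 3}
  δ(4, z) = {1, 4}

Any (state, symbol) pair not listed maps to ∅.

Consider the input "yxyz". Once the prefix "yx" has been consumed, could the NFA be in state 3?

Start in {0}.
Read 'y': 0→{2}; now {2}.
Read 'x': 2→{3}; now {3}.
State 3 is in {3}.

Yes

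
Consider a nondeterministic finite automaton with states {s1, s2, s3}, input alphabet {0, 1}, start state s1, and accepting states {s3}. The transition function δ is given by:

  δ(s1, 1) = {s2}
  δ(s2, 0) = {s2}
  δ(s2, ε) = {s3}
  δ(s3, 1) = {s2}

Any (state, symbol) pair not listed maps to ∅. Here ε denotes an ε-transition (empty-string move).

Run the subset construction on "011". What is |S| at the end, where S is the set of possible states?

0

Start in {s1}.
Read '0': s1→∅; now ∅.
The set is empty and remains empty for the remaining 2 symbols.
That set has 0 states.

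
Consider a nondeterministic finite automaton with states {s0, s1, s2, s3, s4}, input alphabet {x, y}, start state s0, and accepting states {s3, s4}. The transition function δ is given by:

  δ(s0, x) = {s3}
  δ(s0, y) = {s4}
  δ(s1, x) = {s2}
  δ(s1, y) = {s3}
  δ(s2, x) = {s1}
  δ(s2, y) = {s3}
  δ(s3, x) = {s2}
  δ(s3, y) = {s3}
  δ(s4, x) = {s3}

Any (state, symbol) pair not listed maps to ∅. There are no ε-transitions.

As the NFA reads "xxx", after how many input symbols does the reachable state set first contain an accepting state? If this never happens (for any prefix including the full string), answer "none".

Start in {s0}.
Read 'x': {s0} → {s3}.
None of the earlier sets intersect F, but {s3} does.

1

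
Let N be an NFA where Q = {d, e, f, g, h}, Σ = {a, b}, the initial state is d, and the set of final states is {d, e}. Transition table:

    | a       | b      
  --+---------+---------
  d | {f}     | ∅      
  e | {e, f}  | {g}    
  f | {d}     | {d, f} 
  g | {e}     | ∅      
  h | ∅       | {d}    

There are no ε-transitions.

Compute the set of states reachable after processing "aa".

{d}

Start in {d}.
Read 'a': {d} → {f}.
Read 'a': {f} → {d}.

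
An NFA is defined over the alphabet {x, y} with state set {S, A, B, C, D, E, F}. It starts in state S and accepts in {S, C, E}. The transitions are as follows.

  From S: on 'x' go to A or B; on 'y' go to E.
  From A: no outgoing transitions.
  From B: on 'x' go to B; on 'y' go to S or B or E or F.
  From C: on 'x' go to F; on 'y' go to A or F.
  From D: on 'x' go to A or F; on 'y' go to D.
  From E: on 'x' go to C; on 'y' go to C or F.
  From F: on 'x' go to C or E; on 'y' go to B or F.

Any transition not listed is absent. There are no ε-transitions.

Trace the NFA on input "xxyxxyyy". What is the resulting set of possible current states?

Start in {S}.
Read 'x': S→{A, B}; now {A, B}.
Read 'x': A→∅, B→{B}; now {B}.
Read 'y': B→{S, B, E, F}; now {S, B, E, F}.
Read 'x': S→{A, B}, B→{B}, E→{C}, F→{C, E}; now {A, B, C, E}.
Read 'x': A→∅, B→{B}, C→{F}, E→{C}; now {B, C, F}.
Read 'y': B→{S, B, E, F}, C→{A, F}, F→{B, F}; now {S, A, B, E, F}.
Read 'y': S→{E}, A→∅, B→{S, B, E, F}, E→{C, F}, F→{B, F}; now {S, B, C, E, F}.
Read 'y': S→{E}, B→{S, B, E, F}, C→{A, F}, E→{C, F}, F→{B, F}; now {S, A, B, C, E, F}.

{S, A, B, C, E, F}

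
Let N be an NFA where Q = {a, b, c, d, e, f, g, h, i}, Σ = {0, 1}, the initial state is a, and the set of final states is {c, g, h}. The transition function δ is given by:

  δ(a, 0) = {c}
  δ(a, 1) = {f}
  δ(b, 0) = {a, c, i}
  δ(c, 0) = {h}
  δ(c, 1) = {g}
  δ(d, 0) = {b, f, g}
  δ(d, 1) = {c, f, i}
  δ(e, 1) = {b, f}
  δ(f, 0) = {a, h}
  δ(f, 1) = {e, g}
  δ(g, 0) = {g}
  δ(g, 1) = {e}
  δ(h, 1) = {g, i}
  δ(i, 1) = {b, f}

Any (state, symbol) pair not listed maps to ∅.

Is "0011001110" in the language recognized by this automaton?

Start in {a}.
Read '0': a→{c}; now {c}.
Read '0': c→{h}; now {h}.
Read '1': h→{g, i}; now {g, i}.
Read '1': g→{e}, i→{b, f}; now {b, e, f}.
Read '0': b→{a, c, i}, e→∅, f→{a, h}; now {a, c, h, i}.
Read '0': a→{c}, c→{h}, h→∅, i→∅; now {c, h}.
Read '1': c→{g}, h→{g, i}; now {g, i}.
Read '1': g→{e}, i→{b, f}; now {b, e, f}.
Read '1': b→∅, e→{b, f}, f→{e, g}; now {b, e, f, g}.
Read '0': b→{a, c, i}, e→∅, f→{a, h}, g→{g}; now {a, c, g, h, i}.
The final set {a, c, g, h, i} contains the accepting states c, g, h.

Yes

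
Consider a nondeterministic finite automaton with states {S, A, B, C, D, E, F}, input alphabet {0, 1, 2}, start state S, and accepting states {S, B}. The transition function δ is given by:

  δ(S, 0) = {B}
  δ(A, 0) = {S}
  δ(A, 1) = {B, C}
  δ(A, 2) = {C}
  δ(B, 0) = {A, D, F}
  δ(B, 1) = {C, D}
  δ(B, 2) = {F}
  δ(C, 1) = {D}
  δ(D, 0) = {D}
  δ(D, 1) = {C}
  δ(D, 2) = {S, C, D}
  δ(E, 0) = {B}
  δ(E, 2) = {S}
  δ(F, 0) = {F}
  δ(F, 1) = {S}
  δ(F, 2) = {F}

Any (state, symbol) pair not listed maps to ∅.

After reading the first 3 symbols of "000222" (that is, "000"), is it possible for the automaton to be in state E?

No

Start in {S}.
Read '0': S→{B}; now {B}.
Read '0': B→{A, D, F}; now {A, D, F}.
Read '0': A→{S}, D→{D}, F→{F}; now {S, D, F}.
State E is not in {S, D, F}.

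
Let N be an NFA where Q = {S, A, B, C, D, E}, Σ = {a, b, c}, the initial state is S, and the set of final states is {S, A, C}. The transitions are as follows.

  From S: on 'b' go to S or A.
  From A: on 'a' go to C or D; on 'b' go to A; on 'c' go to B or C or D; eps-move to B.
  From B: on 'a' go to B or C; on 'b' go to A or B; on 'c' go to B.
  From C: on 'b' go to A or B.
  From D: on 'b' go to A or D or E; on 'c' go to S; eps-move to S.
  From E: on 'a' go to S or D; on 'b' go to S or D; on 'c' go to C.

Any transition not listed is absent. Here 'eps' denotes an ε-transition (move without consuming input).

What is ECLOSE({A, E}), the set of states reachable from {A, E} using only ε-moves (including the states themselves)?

Begin with {A, E}.
ε-move A → B; add B.

{A, B, E}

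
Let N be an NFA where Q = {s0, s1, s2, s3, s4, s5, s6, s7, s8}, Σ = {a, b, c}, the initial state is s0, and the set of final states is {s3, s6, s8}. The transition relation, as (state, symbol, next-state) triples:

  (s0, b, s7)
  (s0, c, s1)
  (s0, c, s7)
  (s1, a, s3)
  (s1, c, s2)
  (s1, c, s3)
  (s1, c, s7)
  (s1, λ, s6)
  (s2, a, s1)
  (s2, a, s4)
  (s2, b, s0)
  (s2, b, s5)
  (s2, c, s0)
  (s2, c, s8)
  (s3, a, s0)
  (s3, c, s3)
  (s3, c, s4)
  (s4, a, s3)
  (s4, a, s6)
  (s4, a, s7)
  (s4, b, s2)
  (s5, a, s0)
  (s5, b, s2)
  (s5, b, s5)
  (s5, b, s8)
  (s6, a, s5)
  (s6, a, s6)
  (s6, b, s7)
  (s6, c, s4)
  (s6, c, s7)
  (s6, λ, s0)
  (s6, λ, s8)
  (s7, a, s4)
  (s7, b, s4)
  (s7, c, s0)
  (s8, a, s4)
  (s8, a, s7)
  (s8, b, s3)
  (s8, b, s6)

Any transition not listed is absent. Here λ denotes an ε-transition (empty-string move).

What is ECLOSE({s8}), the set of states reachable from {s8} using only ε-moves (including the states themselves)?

Begin with {s8}.
No ε-moves leave this set, so the closure equals the set itself.

{s8}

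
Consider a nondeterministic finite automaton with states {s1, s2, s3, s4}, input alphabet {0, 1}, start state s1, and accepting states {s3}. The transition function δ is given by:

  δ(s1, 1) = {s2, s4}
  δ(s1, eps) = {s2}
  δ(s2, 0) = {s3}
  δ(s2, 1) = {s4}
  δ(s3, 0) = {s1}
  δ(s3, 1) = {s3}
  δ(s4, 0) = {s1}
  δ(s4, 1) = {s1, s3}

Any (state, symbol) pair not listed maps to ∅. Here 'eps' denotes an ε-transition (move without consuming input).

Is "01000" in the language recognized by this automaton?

No

Start: ε-closure({s1}) = {s1, s2}.
Read '0': {s1, s2} → {s3}.
Read '1': {s3} → {s3}.
Read '0': {s3} → {s1, s2}.
Read '0': {s1, s2} → {s3}.
Read '0': {s3} → {s1, s2}.
The final set {s1, s2} contains no accepting state.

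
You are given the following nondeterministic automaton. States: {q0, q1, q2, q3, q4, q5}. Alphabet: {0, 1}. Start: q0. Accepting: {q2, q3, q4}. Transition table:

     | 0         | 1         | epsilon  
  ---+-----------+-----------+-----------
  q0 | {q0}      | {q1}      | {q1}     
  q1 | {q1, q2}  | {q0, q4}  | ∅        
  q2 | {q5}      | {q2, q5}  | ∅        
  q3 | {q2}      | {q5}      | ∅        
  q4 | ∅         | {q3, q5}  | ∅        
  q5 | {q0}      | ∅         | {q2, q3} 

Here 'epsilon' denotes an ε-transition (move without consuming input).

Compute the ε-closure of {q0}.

{q0, q1}

Begin with {q0}.
ε-move q0 → q1; add q1.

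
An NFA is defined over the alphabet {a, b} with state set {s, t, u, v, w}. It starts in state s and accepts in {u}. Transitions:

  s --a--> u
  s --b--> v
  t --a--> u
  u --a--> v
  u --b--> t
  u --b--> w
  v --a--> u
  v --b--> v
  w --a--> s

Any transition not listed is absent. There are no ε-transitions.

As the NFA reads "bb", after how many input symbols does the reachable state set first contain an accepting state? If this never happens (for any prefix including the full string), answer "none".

none

Start in {s}.
Read 'b': {s} → {v}.
Read 'b': {v} → {v}.
No reachable set along the way intersects F.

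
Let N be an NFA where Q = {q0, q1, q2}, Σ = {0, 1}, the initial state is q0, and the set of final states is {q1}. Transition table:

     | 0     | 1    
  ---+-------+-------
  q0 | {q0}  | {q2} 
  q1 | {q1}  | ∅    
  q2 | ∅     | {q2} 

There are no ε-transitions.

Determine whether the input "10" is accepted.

No

Start in {q0}.
Read '1': {q0} → {q2}.
Read '0': {q2} → ∅.
The final set ∅ contains no accepting state.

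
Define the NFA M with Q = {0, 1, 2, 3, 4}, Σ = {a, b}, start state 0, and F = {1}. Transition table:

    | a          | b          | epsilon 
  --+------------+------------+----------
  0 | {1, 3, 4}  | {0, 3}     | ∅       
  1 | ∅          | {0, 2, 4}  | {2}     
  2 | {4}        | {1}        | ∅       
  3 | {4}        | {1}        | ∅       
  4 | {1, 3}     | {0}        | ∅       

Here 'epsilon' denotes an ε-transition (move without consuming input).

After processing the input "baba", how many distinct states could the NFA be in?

4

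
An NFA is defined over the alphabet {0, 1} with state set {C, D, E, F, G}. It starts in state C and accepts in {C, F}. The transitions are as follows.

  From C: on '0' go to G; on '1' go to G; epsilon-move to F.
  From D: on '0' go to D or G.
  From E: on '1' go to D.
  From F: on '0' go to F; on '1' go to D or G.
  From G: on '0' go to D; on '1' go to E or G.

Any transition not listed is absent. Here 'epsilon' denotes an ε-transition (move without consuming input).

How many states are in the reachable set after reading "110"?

1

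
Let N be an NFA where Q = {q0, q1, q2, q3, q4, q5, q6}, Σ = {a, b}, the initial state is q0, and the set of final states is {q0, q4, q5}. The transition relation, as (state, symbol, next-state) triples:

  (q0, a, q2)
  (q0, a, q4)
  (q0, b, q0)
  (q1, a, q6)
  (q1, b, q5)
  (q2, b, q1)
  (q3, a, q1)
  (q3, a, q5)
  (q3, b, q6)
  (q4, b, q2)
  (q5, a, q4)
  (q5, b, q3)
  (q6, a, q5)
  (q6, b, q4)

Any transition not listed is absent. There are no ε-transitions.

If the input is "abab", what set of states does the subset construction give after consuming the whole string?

{q4}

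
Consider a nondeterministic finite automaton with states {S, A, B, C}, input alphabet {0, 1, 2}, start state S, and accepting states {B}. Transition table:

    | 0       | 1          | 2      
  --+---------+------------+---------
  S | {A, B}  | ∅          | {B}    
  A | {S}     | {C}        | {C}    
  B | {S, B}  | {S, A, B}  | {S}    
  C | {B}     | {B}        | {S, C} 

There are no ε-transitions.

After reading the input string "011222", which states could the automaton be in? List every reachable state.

Start in {S}.
Read '0': S→{A, B}; now {A, B}.
Read '1': A→{C}, B→{S, A, B}; now {S, A, B, C}.
Read '1': S→∅, A→{C}, B→{S, A, B}, C→{B}; now {S, A, B, C}.
Read '2': S→{B}, A→{C}, B→{S}, C→{S, C}; now {S, B, C}.
Read '2': S→{B}, B→{S}, C→{S, C}; now {S, B, C}.
Read '2': S→{B}, B→{S}, C→{S, C}; now {S, B, C}.

{S, B, C}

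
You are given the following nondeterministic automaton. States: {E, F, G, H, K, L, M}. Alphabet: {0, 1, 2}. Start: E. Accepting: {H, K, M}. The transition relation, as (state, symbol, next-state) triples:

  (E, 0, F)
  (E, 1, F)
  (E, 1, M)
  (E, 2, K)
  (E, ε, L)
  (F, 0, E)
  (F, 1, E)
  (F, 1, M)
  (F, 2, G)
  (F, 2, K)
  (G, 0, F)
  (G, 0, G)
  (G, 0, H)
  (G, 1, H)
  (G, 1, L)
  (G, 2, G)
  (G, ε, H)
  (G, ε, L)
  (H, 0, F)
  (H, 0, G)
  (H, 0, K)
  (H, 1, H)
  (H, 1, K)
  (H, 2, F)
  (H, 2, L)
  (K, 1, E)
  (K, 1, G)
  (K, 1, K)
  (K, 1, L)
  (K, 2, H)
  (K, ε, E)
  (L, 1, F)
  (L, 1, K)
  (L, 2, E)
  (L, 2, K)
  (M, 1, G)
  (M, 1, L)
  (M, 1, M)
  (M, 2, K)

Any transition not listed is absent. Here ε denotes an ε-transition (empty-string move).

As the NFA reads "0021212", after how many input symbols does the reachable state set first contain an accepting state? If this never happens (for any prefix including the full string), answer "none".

3

Start: ε-closure({E}) = {E, L}.
Read '0': E→{F}, L→∅; now {F}.
Read '0': F→{E}; union {E}; ε-closure = {E, L}.
Read '2': E→{K}, L→{E, K}; union {E, K}; ε-closure = {E, K, L}.
None of the earlier sets intersect F, but {E, K, L} does.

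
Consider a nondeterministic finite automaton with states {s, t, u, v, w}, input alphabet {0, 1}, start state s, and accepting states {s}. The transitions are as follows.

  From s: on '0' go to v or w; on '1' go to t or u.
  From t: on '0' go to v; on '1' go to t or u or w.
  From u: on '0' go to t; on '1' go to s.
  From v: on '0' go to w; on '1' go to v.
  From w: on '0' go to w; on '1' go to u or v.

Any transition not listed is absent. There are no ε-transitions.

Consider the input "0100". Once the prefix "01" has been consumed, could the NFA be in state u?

Start in {s}.
Read '0': {s} → {v, w}.
Read '1': {v, w} → {u, v}.
State u is in {u, v}.

Yes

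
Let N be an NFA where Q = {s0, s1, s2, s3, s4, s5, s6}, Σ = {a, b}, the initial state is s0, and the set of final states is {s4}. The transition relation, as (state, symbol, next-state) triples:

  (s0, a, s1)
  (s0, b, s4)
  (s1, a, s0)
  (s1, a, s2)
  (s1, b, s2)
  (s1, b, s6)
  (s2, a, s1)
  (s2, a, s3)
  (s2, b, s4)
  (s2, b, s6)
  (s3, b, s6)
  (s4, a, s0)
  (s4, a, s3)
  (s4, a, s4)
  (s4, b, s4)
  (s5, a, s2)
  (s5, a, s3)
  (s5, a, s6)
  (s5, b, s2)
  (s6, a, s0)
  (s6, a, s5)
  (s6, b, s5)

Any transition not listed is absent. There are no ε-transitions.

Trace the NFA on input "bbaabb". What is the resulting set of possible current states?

Start in {s0}.
Read 'b': s0→{s4}; now {s4}.
Read 'b': s4→{s4}; now {s4}.
Read 'a': s4→{s0, s3, s4}; now {s0, s3, s4}.
Read 'a': s0→{s1}, s3→∅, s4→{s0, s3, s4}; now {s0, s1, s3, s4}.
Read 'b': s0→{s4}, s1→{s2, s6}, s3→{s6}, s4→{s4}; now {s2, s4, s6}.
Read 'b': s2→{s4, s6}, s4→{s4}, s6→{s5}; now {s4, s5, s6}.

{s4, s5, s6}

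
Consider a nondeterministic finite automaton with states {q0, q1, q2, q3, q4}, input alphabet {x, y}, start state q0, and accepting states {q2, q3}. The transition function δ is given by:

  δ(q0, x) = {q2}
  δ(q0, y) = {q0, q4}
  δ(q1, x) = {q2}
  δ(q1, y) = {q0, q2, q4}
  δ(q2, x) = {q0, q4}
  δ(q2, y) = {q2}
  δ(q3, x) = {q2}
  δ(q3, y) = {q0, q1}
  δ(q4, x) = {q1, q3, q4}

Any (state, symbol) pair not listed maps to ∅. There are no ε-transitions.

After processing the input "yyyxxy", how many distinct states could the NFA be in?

4

Start in {q0}.
Read 'y': q0→{q0, q4}; now {q0, q4}.
Read 'y': q0→{q0, q4}, q4→∅; now {q0, q4}.
Read 'y': q0→{q0, q4}, q4→∅; now {q0, q4}.
Read 'x': q0→{q2}, q4→{q1, q3, q4}; now {q1, q2, q3, q4}.
Read 'x': q1→{q2}, q2→{q0, q4}, q3→{q2}, q4→{q1, q3, q4}; now {q0, q1, q2, q3, q4}.
Read 'y': q0→{q0, q4}, q1→{q0, q2, q4}, q2→{q2}, q3→{q0, q1}, q4→∅; now {q0, q1, q2, q4}.
That set has 4 states.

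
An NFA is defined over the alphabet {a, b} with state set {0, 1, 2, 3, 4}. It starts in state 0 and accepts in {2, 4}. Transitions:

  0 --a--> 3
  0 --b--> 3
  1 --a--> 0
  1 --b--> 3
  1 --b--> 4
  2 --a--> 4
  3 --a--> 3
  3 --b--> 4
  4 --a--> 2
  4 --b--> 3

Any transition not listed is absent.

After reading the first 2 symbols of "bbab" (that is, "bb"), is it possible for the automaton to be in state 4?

Yes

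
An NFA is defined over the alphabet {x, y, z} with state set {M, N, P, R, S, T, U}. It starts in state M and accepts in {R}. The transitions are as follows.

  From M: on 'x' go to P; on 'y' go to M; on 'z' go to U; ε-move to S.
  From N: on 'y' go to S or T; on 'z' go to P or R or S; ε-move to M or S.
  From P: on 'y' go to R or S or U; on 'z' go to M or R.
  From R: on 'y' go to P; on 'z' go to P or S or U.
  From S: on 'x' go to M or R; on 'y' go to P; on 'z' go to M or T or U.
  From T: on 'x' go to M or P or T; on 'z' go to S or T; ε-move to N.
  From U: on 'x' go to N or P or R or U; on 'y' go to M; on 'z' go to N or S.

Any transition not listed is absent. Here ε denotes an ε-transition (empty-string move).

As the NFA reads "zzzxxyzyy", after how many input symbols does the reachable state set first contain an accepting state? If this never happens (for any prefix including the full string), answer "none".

2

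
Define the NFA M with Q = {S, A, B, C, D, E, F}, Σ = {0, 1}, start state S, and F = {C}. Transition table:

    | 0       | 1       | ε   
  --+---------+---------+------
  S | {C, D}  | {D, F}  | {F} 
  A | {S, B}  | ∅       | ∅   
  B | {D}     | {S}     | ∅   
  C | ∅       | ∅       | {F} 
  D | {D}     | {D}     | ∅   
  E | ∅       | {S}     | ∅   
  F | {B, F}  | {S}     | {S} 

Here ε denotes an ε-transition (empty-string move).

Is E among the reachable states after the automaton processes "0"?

Start: ε-closure({S}) = {S, F}.
Read '0': S→{C, D}, F→{B, F}; union {B, C, D, F}; ε-closure = {S, B, C, D, F}.
State E is not in {S, B, C, D, F}.

No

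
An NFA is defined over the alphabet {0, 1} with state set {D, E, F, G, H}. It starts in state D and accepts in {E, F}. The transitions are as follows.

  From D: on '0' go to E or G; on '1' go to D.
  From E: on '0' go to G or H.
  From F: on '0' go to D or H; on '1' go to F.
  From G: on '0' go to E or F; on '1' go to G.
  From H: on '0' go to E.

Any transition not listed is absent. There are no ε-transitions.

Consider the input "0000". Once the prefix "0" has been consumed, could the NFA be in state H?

Start in {D}.
Read '0': {D} → {E, G}.
State H is not in {E, G}.

No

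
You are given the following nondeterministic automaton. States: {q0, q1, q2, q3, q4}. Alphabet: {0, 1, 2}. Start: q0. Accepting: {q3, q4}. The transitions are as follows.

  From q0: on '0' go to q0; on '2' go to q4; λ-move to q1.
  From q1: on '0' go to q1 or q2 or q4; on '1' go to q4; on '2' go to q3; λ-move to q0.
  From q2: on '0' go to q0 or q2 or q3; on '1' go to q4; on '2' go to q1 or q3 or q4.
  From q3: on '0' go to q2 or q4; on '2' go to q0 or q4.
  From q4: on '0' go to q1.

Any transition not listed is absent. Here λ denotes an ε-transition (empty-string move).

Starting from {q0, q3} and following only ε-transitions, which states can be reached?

{q0, q1, q3}

Begin with {q0, q3}.
ε-move q0 → q1; add q1.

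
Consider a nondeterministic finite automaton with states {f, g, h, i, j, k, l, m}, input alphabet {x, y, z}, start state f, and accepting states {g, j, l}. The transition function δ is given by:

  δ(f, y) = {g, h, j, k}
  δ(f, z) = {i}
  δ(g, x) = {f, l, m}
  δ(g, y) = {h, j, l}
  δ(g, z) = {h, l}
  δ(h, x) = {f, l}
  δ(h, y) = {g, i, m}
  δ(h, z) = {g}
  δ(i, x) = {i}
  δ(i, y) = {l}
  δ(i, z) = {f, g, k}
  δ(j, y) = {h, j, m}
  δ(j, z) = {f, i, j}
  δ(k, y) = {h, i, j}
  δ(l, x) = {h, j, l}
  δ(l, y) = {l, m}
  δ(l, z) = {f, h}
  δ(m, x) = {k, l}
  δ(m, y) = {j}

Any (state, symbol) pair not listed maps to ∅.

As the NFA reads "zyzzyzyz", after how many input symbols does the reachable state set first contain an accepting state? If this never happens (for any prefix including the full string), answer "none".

Start in {f}.
Read 'z': {f} → {i}.
Read 'y': {i} → {l}.
None of the earlier sets intersect F, but {l} does.

2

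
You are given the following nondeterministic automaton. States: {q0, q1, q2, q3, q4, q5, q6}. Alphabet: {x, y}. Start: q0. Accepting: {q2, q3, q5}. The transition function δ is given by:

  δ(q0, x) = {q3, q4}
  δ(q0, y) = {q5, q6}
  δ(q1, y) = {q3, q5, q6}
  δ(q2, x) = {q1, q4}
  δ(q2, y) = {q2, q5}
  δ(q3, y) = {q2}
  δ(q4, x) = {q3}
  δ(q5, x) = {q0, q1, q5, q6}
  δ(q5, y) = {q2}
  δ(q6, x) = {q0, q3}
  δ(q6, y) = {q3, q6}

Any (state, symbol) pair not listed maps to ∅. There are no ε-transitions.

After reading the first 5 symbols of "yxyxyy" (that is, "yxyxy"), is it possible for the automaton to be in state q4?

No

Start in {q0}.
Read 'y': {q0} → {q5, q6}.
Read 'x': {q5, q6} → {q0, q1, q3, q5, q6}.
Read 'y': {q0, q1, q3, q5, q6} → {q2, q3, q5, q6}.
Read 'x': {q2, q3, q5, q6} → {q0, q1, q3, q4, q5, q6}.
Read 'y': {q0, q1, q3, q4, q5, q6} → {q2, q3, q5, q6}.
State q4 is not in {q2, q3, q5, q6}.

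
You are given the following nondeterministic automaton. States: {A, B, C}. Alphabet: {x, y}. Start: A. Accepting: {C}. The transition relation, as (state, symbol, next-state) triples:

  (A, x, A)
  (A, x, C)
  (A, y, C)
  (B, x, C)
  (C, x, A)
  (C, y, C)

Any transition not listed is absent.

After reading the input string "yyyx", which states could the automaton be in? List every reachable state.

{A}

Start in {A}.
Read 'y': A→{C}; now {C}.
Read 'y': C→{C}; now {C}.
Read 'y': C→{C}; now {C}.
Read 'x': C→{A}; now {A}.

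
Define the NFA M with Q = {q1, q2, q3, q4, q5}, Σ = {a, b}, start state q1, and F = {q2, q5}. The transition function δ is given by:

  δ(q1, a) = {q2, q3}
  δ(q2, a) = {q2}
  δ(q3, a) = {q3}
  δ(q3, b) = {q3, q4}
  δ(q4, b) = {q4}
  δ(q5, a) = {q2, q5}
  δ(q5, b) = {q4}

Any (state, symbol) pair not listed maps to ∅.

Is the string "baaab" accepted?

No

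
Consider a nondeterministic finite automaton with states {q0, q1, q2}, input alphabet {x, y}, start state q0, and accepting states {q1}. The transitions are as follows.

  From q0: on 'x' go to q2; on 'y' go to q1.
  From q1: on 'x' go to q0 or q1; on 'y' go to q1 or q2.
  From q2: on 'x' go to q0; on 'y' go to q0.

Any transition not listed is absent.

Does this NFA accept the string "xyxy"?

No

Start in {q0}.
Read 'x': q0→{q2}; now {q2}.
Read 'y': q2→{q0}; now {q0}.
Read 'x': q0→{q2}; now {q2}.
Read 'y': q2→{q0}; now {q0}.
The final set {q0} contains no accepting state.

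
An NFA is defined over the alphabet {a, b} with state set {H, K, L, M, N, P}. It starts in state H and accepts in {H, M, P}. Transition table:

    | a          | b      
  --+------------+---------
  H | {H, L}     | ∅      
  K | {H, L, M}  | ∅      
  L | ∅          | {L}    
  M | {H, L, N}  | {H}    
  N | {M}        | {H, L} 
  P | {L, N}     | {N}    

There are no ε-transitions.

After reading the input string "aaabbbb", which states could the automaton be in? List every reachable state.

Start in {H}.
Read 'a': {H} → {H, L}.
Read 'a': {H, L} → {H, L}.
Read 'a': {H, L} → {H, L}.
Read 'b': {H, L} → {L}.
Read 'b': {L} → {L}.
Read 'b': {L} → {L}.
Read 'b': {L} → {L}.

{L}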